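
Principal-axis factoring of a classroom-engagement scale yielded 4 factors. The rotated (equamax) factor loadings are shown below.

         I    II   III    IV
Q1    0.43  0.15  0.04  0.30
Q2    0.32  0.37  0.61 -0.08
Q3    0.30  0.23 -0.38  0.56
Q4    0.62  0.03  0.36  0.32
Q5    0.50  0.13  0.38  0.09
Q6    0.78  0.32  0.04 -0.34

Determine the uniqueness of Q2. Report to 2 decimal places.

h² = 0.32² + 0.37² + 0.61² + (-0.08)² = 0.1024 + 0.1369 + 0.3721 + 0.0064 = 0.6178
Uniqueness u² = 1 − h² = 1 − 0.6178 = 0.3822

0.38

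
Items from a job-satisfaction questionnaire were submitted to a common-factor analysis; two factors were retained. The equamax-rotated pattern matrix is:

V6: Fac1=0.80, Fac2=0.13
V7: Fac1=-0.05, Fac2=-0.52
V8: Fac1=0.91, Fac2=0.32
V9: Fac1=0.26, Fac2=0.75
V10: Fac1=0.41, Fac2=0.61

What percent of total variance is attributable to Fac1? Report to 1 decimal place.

SS loadings for Fac1 = 0.80² + (-0.05)² + 0.91² + 0.26² + 0.41² = 1.7063
With 5 standardized items, total variance = 5. Proportion = 1.7063/5 = 0.3413 → 34.13%.

34.1%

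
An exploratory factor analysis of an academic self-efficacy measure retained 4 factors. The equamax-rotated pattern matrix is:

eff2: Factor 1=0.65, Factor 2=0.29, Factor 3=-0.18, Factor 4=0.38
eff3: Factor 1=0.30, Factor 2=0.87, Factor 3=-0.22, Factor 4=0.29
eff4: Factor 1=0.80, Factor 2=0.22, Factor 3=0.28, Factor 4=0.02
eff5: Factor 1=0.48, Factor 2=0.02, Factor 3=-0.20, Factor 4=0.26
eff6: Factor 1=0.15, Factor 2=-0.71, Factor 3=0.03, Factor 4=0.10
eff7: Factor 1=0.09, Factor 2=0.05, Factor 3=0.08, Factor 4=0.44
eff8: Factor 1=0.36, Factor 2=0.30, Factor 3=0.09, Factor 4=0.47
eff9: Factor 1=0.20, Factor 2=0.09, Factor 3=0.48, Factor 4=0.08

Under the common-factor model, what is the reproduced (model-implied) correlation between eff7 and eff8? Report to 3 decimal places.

r̂ = Σ λ_i·λ_j across factors = (0.09)(0.36) + (0.05)(0.30) + (0.08)(0.09) + (0.44)(0.47)
  = +0.0324 +0.0150 +0.0072 +0.2068 = 0.2614

0.261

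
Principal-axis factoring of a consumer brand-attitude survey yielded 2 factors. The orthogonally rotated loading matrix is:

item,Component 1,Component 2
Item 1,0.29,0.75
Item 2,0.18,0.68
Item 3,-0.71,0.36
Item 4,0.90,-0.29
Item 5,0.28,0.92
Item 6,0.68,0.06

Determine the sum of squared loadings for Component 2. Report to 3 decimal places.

SS loadings for Component 2 = 0.75² + 0.68² + 0.36² + (-0.29)² + 0.92² + 0.06² = 0.5625 + 0.4624 + 0.1296 + 0.0841 + 0.8464 + 0.0036 = 2.0886

2.089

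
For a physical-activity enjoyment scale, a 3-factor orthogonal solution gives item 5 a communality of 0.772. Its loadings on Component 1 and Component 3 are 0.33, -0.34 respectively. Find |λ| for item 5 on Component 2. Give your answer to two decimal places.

Under orthogonal rotation h² = Σλ², so λ_Component 2² = h² − (0.2245) = 0.772 − 0.2245 = 0.5475.
|λ| = √0.5475 = 0.7399.

0.74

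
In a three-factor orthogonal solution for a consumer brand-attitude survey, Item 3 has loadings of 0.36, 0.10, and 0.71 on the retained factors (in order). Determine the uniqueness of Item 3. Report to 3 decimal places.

0.356

h² = 0.36² + 0.10² + 0.71² = 0.1296 + 0.0100 + 0.5041 = 0.6437
Uniqueness u² = 1 − h² = 1 − 0.6437 = 0.3563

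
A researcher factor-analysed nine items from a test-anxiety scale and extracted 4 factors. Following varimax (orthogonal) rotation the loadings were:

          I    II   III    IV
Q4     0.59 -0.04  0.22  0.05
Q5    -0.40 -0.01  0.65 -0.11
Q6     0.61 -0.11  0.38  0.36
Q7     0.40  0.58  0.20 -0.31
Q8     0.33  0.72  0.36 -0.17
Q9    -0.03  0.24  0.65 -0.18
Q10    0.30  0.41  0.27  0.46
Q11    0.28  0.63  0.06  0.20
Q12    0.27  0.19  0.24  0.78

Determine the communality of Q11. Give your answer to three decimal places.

0.519

h² = 0.28² + 0.63² + 0.06² + 0.20² = 0.0784 + 0.3969 + 0.0036 + 0.0400 = 0.5189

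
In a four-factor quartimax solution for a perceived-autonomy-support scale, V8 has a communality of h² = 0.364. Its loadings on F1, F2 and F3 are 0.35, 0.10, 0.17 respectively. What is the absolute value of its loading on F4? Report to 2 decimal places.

0.45

Under orthogonal rotation h² = Σλ², so λ_F4² = h² − (0.1614) = 0.364 − 0.1614 = 0.2026.
|λ| = √0.2026 = 0.4501.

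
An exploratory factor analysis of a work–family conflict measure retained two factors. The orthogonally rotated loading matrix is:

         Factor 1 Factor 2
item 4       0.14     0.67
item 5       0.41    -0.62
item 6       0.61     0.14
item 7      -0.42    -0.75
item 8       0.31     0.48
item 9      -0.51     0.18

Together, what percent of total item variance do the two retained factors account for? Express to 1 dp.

SS loadings by factor: 1.0924, 1.6782; total = 2.7706.
Total variance with 6 standardized items is 6, so the solution explains 2.7706/6 = 0.4618 = 46.18%.

46.2%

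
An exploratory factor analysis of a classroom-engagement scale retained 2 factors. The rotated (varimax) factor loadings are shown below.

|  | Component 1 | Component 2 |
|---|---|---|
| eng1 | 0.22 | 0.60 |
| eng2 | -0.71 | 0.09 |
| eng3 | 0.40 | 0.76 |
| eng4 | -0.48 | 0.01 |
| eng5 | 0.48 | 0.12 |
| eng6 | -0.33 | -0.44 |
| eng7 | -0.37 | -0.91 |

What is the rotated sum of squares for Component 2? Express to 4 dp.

1.9819

SS loadings for Component 2 = 0.60² + 0.09² + 0.76² + 0.01² + 0.12² + (-0.44)² + (-0.91)² = 0.3600 + 0.0081 + 0.5776 + 0.0001 + 0.0144 + 0.1936 + 0.8281 = 1.9819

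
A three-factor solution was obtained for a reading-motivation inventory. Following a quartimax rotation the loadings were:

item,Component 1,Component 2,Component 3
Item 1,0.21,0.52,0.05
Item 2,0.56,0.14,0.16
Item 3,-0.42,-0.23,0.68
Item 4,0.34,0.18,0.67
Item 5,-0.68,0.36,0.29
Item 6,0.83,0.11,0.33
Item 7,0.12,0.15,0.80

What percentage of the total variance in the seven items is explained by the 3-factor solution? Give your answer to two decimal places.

58.96%

SS loadings by factor: 1.8154, 0.5395, 1.7724; total = 4.1273.
Total variance with 7 standardized items is 7, so the solution explains 4.1273/7 = 0.5896 = 58.96%.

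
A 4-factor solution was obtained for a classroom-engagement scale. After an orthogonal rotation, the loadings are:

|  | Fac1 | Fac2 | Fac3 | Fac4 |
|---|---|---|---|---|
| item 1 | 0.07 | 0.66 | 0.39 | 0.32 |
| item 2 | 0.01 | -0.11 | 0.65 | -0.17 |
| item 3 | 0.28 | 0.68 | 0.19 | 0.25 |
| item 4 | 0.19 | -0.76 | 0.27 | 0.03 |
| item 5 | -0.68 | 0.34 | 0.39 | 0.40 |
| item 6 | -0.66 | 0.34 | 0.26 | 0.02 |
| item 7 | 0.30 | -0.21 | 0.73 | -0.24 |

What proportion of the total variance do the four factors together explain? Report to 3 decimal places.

SS loadings by factor: 1.1075, 1.7630, 1.4362, 0.4127; total = 4.7194.
Total variance with 7 standardized items is 7, so the solution explains 4.7194/7 = 0.6742.

0.674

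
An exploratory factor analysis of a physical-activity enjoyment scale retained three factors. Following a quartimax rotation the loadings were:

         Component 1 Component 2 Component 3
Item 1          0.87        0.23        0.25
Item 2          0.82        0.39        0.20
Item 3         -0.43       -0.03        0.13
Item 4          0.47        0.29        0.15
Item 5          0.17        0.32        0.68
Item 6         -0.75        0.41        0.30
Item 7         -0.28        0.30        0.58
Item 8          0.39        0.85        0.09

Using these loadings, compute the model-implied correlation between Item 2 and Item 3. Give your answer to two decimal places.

-0.34

r̂ = Σ λ_i·λ_j across factors = (0.82)(-0.43) + (0.39)(-0.03) + (0.20)(0.13)
  = -0.3526 -0.0117 +0.0260 = -0.3383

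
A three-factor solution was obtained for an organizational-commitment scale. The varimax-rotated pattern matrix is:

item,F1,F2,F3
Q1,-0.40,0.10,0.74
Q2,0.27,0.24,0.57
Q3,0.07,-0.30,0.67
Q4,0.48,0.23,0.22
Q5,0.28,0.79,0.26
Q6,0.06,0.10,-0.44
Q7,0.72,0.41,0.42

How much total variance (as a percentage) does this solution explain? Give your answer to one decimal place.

Communalities: 0.7176, 0.4554, 0.5438, 0.3317, 0.7701, 0.2072, 0.8629; Σh² = 3.8887.
Total variance with 7 standardized items is 7, so the solution explains 3.8887/7 = 0.5555 = 55.55%.

55.6%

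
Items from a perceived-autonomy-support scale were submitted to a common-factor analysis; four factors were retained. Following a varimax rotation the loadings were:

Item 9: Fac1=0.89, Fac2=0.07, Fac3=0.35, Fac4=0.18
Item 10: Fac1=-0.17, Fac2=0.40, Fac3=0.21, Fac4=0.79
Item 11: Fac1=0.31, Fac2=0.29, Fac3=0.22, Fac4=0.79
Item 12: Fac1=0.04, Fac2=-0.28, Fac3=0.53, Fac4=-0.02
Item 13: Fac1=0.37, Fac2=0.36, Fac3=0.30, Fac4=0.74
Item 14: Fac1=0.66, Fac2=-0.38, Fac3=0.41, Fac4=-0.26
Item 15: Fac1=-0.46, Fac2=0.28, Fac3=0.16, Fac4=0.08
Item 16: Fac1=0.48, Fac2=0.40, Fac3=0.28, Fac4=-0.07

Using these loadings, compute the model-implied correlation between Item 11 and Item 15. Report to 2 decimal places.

r̂ = Σ λ_i·λ_j across factors = (0.31)(-0.46) + (0.29)(0.28) + (0.22)(0.16) + (0.79)(0.08)
  = -0.1426 +0.0812 +0.0352 +0.0632 = 0.0370

0.04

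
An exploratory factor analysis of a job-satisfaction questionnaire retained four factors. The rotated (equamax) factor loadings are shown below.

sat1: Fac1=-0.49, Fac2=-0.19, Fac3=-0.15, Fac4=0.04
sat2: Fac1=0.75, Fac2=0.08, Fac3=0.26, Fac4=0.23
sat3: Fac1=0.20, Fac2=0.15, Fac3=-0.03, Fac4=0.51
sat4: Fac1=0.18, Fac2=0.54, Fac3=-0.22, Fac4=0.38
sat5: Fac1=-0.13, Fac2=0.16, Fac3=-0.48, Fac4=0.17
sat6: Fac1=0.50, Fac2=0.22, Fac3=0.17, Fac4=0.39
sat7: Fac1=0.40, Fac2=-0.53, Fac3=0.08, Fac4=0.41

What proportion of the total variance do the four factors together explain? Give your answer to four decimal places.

Communalities: 0.3003, 0.6894, 0.3235, 0.5168, 0.3018, 0.4794, 0.6154; Σh² = 3.2266.
Total variance with 7 standardized items is 7, so the solution explains 3.2266/7 = 0.4609.

0.4609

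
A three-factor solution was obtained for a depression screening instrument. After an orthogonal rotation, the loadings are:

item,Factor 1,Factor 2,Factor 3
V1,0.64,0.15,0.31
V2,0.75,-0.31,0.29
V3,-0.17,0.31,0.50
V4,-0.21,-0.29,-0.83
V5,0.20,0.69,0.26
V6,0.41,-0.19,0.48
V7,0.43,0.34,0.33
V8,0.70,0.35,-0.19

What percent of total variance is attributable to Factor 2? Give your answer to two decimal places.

SS loadings for Factor 2 = 0.15² + (-0.31)² + 0.31² + (-0.29)² + 0.69² + (-0.19)² + 0.34² + 0.35² = 1.0491
With 8 standardized items, total variance = 8. Proportion = 1.0491/8 = 0.1311 → 13.11%.

13.11%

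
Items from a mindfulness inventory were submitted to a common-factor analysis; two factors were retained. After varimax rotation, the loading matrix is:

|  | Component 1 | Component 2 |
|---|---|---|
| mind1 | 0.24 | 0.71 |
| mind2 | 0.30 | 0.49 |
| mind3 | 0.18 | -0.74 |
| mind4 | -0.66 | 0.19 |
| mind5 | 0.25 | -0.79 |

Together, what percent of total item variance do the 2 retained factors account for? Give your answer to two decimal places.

Communalities: 0.5617, 0.3301, 0.5800, 0.4717, 0.6866; Σh² = 2.6301.
Total variance with 5 standardized items is 5, so the solution explains 2.6301/5 = 0.5260 = 52.60%.

52.60%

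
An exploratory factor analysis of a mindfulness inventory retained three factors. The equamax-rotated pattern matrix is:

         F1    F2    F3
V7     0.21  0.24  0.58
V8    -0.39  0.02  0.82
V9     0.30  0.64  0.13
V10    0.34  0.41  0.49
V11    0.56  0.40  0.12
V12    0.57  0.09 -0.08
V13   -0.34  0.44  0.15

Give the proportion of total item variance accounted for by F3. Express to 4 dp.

0.1870

SS loadings for F3 = 0.58² + 0.82² + 0.13² + 0.49² + 0.12² + (-0.08)² + 0.15² = 1.3091
Proportion of variance = 1.3091 / 7 = 0.1870.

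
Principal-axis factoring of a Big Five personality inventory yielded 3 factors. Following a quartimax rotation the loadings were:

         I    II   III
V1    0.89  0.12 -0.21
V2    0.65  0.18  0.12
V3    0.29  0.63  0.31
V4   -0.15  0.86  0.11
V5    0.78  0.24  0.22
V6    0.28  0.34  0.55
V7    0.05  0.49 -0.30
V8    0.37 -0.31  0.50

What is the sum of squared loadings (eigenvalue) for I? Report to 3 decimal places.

2.147

SS loadings for I = 0.89² + 0.65² + 0.29² + (-0.15)² + 0.78² + 0.28² + 0.05² + 0.37² = 0.7921 + 0.4225 + 0.0841 + 0.0225 + 0.6084 + 0.0784 + 0.0025 + 0.1369 = 2.1474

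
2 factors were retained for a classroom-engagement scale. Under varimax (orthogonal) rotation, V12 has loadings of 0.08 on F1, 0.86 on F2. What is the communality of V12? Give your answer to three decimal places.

0.746

h² = 0.08² + 0.86² = 0.0064 + 0.7396 = 0.7460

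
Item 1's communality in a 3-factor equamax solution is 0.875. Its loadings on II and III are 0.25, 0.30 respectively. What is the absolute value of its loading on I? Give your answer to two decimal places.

0.85

Under orthogonal rotation h² = Σλ², so λ_I² = h² − (0.1525) = 0.875 − 0.1525 = 0.7225.
|λ| = √0.7225 = 0.8500.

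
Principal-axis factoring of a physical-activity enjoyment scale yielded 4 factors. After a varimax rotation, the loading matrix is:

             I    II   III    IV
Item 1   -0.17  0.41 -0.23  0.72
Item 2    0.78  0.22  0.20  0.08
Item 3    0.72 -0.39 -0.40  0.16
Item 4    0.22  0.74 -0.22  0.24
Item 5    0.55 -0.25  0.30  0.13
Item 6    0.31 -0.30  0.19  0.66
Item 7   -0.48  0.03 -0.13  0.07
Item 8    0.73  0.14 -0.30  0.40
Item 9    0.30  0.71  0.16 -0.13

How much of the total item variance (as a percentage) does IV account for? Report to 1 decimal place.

SS loadings for IV = 0.72² + 0.08² + 0.16² + 0.24² + 0.13² + 0.66² + 0.07² + 0.40² + (-0.13)² = 1.2423
With 9 standardized items, total variance = 9. Proportion = 1.2423/9 = 0.1380 → 13.80%.

13.8%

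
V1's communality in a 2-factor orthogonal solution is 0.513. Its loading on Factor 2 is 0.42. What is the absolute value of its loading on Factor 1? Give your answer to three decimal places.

Under orthogonal rotation h² = Σλ², so λ_Factor 1² = h² − (0.1764) = 0.513 − 0.1764 = 0.3366.
|λ| = √0.3366 = 0.5802.

0.580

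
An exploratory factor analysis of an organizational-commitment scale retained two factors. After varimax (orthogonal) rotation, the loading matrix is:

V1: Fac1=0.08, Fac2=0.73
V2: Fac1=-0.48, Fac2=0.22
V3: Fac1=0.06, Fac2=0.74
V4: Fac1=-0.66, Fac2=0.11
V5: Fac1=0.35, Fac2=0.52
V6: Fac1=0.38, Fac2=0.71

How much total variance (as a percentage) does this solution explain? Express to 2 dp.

Communalities: 0.5393, 0.2788, 0.5512, 0.4477, 0.3929, 0.6485; Σh² = 2.8584.
Total variance with 6 standardized items is 6, so the solution explains 2.8584/6 = 0.4764 = 47.64%.

47.64%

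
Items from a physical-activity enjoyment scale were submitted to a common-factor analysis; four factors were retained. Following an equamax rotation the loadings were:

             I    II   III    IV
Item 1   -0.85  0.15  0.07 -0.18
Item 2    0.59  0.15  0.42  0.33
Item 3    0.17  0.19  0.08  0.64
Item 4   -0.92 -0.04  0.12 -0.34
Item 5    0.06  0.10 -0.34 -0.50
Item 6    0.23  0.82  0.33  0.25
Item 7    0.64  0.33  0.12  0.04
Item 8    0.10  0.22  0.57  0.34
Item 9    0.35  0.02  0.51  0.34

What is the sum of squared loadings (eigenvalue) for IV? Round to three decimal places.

SS loadings for IV = (-0.18)² + 0.33² + 0.64² + (-0.34)² + (-0.50)² + 0.25² + 0.04² + 0.34² + 0.34² = 0.0324 + 0.1089 + 0.4096 + 0.1156 + 0.2500 + 0.0625 + 0.0016 + 0.1156 + 0.1156 = 1.2118

1.212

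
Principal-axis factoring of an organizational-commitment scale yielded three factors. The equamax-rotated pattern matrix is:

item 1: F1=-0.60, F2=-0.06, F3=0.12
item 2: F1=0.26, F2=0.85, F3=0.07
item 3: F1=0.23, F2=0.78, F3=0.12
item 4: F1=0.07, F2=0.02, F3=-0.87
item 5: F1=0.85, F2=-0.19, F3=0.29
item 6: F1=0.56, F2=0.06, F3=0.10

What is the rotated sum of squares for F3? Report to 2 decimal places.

0.88

SS loadings for F3 = 0.12² + 0.07² + 0.12² + (-0.87)² + 0.29² + 0.10² = 0.0144 + 0.0049 + 0.0144 + 0.7569 + 0.0841 + 0.0100 = 0.8847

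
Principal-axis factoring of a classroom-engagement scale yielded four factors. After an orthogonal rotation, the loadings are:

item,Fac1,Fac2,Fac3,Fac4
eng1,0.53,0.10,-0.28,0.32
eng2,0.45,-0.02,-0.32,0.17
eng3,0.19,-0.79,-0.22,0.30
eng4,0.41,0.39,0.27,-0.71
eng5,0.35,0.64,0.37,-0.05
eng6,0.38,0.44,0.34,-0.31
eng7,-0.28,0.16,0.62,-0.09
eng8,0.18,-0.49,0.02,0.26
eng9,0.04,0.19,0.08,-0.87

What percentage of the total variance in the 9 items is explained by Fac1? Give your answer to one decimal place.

11.9%

SS loadings for Fac1 = 0.53² + 0.45² + 0.19² + 0.41² + 0.35² + 0.38² + (-0.28)² + 0.18² + 0.04² = 1.0669
With 9 standardized items, total variance = 9. Proportion = 1.0669/9 = 0.1185 → 11.85%.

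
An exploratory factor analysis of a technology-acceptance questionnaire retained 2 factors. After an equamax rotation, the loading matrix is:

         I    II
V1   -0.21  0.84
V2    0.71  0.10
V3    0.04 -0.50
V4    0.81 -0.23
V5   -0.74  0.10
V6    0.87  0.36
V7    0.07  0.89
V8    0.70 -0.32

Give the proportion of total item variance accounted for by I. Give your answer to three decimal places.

SS loadings for I = (-0.21)² + 0.71² + 0.04² + 0.81² + (-0.74)² + 0.87² + 0.07² + 0.70² = 3.0053
Proportion of variance = 3.0053 / 8 = 0.3757.

0.376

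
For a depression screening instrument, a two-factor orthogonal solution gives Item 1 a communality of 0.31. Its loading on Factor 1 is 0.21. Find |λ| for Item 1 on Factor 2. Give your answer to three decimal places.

Under orthogonal rotation h² = Σλ², so λ_Factor 2² = h² − (0.0441) = 0.31 − 0.0441 = 0.2659.
|λ| = √0.2659 = 0.5157.

0.516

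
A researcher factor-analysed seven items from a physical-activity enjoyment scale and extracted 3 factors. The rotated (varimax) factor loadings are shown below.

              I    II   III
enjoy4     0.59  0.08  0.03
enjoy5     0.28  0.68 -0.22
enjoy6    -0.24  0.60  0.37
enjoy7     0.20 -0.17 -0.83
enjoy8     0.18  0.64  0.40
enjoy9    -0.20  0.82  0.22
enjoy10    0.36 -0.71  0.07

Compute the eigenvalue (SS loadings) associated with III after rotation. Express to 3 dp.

SS loadings for III = 0.03² + (-0.22)² + 0.37² + (-0.83)² + 0.40² + 0.22² + 0.07² = 0.0009 + 0.0484 + 0.1369 + 0.6889 + 0.1600 + 0.0484 + 0.0049 = 1.0884

1.088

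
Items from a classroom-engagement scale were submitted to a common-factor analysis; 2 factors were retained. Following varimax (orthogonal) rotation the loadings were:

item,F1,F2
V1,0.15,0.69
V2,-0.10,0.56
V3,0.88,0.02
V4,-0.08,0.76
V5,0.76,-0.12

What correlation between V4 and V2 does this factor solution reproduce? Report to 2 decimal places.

r̂ = Σ λ_i·λ_j across factors = (-0.08)(-0.10) + (0.76)(0.56)
  = +0.0080 +0.4256 = 0.4336

0.43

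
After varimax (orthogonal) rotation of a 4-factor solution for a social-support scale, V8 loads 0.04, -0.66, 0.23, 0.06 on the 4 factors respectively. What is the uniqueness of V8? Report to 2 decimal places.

h² = 0.04² + (-0.66)² + 0.23² + 0.06² = 0.0016 + 0.4356 + 0.0529 + 0.0036 = 0.4937
Uniqueness u² = 1 − h² = 1 − 0.4937 = 0.5063

0.51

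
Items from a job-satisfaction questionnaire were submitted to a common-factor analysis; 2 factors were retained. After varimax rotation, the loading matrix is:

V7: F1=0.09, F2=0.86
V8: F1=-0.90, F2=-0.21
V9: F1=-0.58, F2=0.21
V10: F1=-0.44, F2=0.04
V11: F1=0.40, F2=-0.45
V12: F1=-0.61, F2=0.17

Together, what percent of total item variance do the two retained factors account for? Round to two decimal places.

49.02%

SS loadings by factor: 1.8802, 1.0608; total = 2.9410.
Total variance with 6 standardized items is 6, so the solution explains 2.9410/6 = 0.4902 = 49.02%.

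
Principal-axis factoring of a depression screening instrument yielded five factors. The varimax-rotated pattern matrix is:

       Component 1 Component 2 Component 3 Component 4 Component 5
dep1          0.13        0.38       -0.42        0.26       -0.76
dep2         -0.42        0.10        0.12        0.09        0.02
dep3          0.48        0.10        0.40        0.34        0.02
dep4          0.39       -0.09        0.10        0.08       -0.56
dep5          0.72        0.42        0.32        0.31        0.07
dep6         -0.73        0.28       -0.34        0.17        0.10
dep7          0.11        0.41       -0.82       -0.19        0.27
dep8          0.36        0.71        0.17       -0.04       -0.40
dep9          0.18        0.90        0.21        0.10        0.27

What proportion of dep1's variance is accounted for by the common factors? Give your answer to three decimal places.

h² = 0.13² + 0.38² + (-0.42)² + 0.26² + (-0.76)² = 0.0169 + 0.1444 + 0.1764 + 0.0676 + 0.5776 = 0.9829

0.983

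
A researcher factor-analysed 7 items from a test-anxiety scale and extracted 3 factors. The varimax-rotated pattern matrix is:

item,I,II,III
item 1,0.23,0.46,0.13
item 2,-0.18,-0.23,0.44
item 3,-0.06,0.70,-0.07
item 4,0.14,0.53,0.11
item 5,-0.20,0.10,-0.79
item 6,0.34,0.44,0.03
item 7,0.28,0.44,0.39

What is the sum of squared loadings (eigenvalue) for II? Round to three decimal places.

SS loadings for II = 0.46² + (-0.23)² + 0.70² + 0.53² + 0.10² + 0.44² + 0.44² = 0.2116 + 0.0529 + 0.4900 + 0.2809 + 0.0100 + 0.1936 + 0.1936 = 1.4326

1.433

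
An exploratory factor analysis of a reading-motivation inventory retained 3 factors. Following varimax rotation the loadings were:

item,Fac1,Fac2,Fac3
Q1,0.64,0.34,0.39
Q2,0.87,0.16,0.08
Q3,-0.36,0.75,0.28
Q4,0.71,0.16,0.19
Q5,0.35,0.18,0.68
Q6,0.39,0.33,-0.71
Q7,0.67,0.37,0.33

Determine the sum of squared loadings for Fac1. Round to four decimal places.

SS loadings for Fac1 = 0.64² + 0.87² + (-0.36)² + 0.71² + 0.35² + 0.39² + 0.67² = 0.4096 + 0.7569 + 0.1296 + 0.5041 + 0.1225 + 0.1521 + 0.4489 = 2.5237

2.5237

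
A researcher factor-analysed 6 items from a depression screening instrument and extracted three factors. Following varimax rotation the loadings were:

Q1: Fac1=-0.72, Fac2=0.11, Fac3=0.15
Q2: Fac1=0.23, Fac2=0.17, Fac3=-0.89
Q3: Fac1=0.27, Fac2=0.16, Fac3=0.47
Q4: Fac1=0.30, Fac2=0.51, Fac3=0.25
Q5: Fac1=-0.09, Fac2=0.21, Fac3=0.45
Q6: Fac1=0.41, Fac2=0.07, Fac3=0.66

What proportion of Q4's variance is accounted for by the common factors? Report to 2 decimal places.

0.41

h² = 0.30² + 0.51² + 0.25² = 0.0900 + 0.2601 + 0.0625 = 0.4126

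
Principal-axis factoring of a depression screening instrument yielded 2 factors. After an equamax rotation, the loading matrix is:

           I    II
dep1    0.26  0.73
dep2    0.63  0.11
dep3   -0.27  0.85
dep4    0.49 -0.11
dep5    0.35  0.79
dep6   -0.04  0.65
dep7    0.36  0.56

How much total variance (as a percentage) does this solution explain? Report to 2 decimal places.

52.44%

Communalities: 0.6005, 0.4090, 0.7954, 0.2522, 0.7466, 0.4241, 0.4432; Σh² = 3.6710.
Total variance with 7 standardized items is 7, so the solution explains 3.6710/7 = 0.5244 = 52.44%.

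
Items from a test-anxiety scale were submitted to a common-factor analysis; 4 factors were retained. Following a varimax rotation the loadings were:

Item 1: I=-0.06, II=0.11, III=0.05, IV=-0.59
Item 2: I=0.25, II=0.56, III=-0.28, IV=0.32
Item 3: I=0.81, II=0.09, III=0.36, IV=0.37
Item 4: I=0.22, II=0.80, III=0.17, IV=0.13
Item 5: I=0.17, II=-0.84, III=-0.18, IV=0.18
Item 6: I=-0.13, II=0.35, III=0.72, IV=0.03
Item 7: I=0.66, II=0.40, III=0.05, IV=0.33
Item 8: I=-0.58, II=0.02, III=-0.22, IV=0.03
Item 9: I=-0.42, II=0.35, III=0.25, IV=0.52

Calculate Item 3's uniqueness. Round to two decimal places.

0.07

h² = 0.81² + 0.09² + 0.36² + 0.37² = 0.6561 + 0.0081 + 0.1296 + 0.1369 = 0.9307
Uniqueness u² = 1 − h² = 1 − 0.9307 = 0.0693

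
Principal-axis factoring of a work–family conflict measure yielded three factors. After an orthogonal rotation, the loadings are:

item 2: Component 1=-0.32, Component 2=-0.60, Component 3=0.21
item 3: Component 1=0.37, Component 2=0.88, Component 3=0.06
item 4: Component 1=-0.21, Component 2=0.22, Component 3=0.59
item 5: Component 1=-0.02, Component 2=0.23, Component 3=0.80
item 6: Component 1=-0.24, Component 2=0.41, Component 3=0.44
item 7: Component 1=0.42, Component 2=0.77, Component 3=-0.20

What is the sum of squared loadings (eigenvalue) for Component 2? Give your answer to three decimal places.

1.997

SS loadings for Component 2 = (-0.60)² + 0.88² + 0.22² + 0.23² + 0.41² + 0.77² = 0.3600 + 0.7744 + 0.0484 + 0.0529 + 0.1681 + 0.5929 = 1.9967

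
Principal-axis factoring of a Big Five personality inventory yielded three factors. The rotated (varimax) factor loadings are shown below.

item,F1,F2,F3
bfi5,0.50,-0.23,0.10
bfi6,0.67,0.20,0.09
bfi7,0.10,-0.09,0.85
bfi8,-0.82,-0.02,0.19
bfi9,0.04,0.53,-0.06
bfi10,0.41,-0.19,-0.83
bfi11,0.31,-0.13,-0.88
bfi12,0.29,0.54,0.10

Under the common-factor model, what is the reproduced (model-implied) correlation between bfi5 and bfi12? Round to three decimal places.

r̂ = Σ λ_i·λ_j across factors = (0.50)(0.29) + (-0.23)(0.54) + (0.10)(0.10)
  = +0.1450 -0.1242 +0.0100 = 0.0308

0.031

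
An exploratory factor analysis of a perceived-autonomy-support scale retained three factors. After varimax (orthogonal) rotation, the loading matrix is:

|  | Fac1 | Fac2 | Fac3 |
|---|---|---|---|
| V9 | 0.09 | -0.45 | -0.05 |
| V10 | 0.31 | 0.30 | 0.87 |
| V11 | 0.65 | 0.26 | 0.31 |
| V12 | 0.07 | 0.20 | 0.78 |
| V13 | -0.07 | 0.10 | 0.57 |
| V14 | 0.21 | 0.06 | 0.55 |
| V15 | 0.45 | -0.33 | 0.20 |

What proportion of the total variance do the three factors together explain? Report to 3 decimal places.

0.491

SS loadings by factor: 0.7831, 0.5226, 2.1313; total = 3.4370.
Total variance with 7 standardized items is 7, so the solution explains 3.4370/7 = 0.4910.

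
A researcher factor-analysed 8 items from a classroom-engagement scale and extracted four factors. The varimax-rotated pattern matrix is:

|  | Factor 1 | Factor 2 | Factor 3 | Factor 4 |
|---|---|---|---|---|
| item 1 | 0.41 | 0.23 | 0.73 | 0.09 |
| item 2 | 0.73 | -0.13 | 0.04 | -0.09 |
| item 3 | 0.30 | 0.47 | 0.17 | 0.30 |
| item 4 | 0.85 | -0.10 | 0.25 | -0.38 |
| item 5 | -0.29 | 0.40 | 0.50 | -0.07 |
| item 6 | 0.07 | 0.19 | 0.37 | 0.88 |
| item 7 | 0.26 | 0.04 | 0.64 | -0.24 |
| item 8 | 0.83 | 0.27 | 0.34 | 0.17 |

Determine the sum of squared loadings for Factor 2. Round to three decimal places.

0.571

SS loadings for Factor 2 = 0.23² + (-0.13)² + 0.47² + (-0.10)² + 0.40² + 0.19² + 0.04² + 0.27² = 0.0529 + 0.0169 + 0.2209 + 0.0100 + 0.1600 + 0.0361 + 0.0016 + 0.0729 = 0.5713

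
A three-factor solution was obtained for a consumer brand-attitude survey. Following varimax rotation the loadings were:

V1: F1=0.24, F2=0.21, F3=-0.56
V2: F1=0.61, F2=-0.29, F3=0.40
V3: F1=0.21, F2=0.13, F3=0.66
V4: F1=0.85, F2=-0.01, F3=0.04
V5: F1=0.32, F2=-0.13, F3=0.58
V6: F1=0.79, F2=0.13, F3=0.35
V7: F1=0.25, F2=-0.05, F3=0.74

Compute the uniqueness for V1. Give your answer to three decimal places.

0.585

h² = 0.24² + 0.21² + (-0.56)² = 0.0576 + 0.0441 + 0.3136 = 0.4153
Uniqueness u² = 1 − h² = 1 − 0.4153 = 0.5847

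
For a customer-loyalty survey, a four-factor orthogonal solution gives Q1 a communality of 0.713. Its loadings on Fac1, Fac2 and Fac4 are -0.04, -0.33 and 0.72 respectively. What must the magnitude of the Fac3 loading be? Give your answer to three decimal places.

Under orthogonal rotation h² = Σλ², so λ_Fac3² = h² − (0.6289) = 0.713 − 0.6289 = 0.0841.
|λ| = √0.0841 = 0.2900.

0.290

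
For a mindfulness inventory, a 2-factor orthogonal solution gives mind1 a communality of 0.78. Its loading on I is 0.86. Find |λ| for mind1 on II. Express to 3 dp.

0.201

Under orthogonal rotation h² = Σλ², so λ_II² = h² − (0.7396) = 0.78 − 0.7396 = 0.0404.
|λ| = √0.0404 = 0.2010.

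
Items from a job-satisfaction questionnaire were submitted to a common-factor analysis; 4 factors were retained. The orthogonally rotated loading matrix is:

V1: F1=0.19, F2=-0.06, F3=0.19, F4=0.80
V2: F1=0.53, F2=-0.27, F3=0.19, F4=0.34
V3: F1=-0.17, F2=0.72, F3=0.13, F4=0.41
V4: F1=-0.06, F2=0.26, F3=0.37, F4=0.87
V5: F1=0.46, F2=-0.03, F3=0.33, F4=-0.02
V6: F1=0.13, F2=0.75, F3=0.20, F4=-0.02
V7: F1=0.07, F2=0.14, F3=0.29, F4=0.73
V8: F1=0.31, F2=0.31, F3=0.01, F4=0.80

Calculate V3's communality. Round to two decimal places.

h² = (-0.17)² + 0.72² + 0.13² + 0.41² = 0.0289 + 0.5184 + 0.0169 + 0.1681 = 0.7323

0.73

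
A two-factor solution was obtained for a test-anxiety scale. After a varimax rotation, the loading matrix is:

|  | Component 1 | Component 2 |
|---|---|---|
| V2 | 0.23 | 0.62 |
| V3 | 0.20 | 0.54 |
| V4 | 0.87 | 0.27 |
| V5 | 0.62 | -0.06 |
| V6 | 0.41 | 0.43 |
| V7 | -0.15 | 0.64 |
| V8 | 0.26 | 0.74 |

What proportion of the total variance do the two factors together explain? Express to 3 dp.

0.484

Communalities: 0.4373, 0.3316, 0.8298, 0.3880, 0.3530, 0.4321, 0.6152; Σh² = 3.3870.
Total variance with 7 standardized items is 7, so the solution explains 3.3870/7 = 0.4839.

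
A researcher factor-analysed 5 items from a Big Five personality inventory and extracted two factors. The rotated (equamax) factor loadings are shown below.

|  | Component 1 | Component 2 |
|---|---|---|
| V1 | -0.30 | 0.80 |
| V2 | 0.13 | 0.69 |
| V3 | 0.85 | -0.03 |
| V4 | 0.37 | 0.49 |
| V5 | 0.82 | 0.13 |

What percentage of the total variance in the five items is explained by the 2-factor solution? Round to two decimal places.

Communalities: 0.7300, 0.4930, 0.7234, 0.3770, 0.6893; Σh² = 3.0127.
Total variance with 5 standardized items is 5, so the solution explains 3.0127/5 = 0.6025 = 60.25%.

60.25%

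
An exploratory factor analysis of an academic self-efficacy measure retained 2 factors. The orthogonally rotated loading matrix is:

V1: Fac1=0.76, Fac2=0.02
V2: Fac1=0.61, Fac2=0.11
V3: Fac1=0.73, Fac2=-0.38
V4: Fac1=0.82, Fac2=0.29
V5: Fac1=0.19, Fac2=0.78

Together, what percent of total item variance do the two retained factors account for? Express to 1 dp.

SS loadings by factor: 2.1911, 0.8494; total = 3.0405.
Total variance with 5 standardized items is 5, so the solution explains 3.0405/5 = 0.6081 = 60.81%.

60.8%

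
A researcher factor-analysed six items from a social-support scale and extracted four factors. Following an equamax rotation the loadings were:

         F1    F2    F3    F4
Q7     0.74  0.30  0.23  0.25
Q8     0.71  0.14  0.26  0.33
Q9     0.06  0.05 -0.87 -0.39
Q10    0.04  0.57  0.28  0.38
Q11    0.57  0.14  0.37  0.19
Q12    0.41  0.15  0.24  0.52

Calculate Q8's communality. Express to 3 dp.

0.700

h² = 0.71² + 0.14² + 0.26² + 0.33² = 0.5041 + 0.0196 + 0.0676 + 0.1089 = 0.7002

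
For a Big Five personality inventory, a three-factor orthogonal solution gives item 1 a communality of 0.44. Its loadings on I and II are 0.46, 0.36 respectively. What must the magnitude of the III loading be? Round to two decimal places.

Under orthogonal rotation h² = Σλ², so λ_III² = h² − (0.3412) = 0.44 − 0.3412 = 0.0988.
|λ| = √0.0988 = 0.3143.

0.31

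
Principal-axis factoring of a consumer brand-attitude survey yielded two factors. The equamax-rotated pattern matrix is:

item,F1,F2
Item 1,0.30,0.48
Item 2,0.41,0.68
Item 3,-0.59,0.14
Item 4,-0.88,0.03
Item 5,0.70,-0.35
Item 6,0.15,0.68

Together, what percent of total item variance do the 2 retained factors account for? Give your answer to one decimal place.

53.2%

SS loadings by factor: 1.8931, 1.2982; total = 3.1913.
Total variance with 6 standardized items is 6, so the solution explains 3.1913/6 = 0.5319 = 53.19%.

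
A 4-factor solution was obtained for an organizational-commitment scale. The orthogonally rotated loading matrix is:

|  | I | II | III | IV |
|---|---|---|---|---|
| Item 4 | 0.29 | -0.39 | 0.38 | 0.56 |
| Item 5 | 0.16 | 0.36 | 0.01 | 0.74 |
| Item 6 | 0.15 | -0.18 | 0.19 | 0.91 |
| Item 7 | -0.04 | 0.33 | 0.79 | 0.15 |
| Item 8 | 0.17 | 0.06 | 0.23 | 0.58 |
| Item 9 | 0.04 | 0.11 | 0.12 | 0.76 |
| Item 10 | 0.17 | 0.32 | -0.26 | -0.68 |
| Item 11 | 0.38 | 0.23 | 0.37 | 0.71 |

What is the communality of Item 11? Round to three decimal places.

h² = 0.38² + 0.23² + 0.37² + 0.71² = 0.1444 + 0.0529 + 0.1369 + 0.5041 = 0.8383

0.838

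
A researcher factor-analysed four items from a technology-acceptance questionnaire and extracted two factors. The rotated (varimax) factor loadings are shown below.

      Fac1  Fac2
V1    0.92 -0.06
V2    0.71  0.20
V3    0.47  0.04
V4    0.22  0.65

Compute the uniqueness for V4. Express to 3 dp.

h² = 0.22² + 0.65² = 0.0484 + 0.4225 = 0.4709
Uniqueness u² = 1 − h² = 1 − 0.4709 = 0.5291

0.529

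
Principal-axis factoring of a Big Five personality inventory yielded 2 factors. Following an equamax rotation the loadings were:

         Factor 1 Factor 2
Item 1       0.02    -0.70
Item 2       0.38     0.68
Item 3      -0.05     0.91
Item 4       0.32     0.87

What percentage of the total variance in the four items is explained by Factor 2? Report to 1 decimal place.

63.4%

SS loadings for Factor 2 = (-0.70)² + 0.68² + 0.91² + 0.87² = 2.5374
With 4 standardized items, total variance = 4. Proportion = 2.5374/4 = 0.6343 → 63.43%.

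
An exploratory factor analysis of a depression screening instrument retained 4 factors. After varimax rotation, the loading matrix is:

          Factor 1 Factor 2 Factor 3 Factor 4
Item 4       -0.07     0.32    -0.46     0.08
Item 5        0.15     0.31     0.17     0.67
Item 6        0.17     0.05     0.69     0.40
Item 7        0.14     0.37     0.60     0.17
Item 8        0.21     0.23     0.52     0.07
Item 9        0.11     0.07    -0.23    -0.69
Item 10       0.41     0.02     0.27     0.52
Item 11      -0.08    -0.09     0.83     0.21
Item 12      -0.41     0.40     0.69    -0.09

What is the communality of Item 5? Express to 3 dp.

h² = 0.15² + 0.31² + 0.17² + 0.67² = 0.0225 + 0.0961 + 0.0289 + 0.4489 = 0.5964

0.596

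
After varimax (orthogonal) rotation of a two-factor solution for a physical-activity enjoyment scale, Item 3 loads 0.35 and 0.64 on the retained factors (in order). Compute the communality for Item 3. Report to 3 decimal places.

0.532

h² = 0.35² + 0.64² = 0.1225 + 0.4096 = 0.5321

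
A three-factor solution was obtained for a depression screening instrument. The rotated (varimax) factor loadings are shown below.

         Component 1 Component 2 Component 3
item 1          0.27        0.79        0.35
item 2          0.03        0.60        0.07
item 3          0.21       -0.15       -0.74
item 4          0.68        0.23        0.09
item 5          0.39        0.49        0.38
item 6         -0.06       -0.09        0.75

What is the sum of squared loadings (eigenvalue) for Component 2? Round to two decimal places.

SS loadings for Component 2 = 0.79² + 0.60² + (-0.15)² + 0.23² + 0.49² + (-0.09)² = 0.6241 + 0.3600 + 0.0225 + 0.0529 + 0.2401 + 0.0081 = 1.3077

1.31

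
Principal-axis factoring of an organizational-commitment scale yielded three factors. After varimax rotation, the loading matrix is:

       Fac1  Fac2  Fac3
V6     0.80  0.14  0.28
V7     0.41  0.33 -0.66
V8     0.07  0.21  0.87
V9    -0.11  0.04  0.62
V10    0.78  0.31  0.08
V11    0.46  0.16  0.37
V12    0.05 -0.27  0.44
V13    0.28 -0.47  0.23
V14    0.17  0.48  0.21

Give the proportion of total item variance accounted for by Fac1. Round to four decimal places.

SS loadings for Fac1 = 0.80² + 0.41² + 0.07² + (-0.11)² + 0.78² + 0.46² + 0.05² + 0.28² + 0.17² = 1.7549
Proportion of variance = 1.7549 / 9 = 0.1950.

0.1950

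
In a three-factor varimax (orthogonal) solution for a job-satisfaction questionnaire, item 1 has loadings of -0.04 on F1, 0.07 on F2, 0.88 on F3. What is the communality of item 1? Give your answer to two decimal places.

0.78

h² = (-0.04)² + 0.07² + 0.88² = 0.0016 + 0.0049 + 0.7744 = 0.7809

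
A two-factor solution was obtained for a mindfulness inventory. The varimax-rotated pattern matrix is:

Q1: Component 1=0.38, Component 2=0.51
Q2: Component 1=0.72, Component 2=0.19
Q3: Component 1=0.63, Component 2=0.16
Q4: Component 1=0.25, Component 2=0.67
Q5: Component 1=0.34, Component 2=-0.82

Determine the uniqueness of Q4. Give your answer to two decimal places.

0.49

h² = 0.25² + 0.67² = 0.0625 + 0.4489 = 0.5114
Uniqueness u² = 1 − h² = 1 − 0.5114 = 0.4886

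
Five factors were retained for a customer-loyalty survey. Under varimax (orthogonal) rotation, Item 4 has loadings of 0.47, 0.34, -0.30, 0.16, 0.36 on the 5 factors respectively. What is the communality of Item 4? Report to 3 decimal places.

0.582

h² = 0.47² + 0.34² + (-0.30)² + 0.16² + 0.36² = 0.2209 + 0.1156 + 0.0900 + 0.0256 + 0.1296 = 0.5817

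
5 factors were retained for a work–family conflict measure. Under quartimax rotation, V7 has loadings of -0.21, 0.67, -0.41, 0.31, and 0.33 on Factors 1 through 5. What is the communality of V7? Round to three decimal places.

h² = (-0.21)² + 0.67² + (-0.41)² + 0.31² + 0.33² = 0.0441 + 0.4489 + 0.1681 + 0.0961 + 0.1089 = 0.8661

0.866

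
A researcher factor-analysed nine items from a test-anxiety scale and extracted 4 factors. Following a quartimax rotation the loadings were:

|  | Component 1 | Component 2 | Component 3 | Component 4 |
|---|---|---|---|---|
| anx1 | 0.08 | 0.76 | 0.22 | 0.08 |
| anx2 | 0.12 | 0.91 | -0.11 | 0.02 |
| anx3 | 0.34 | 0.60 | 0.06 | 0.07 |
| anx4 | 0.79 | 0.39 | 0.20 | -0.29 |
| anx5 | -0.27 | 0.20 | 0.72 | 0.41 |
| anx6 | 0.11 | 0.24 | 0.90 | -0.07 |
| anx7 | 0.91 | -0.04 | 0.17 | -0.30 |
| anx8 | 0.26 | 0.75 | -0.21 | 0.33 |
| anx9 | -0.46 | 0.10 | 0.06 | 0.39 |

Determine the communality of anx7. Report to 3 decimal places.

h² = 0.91² + (-0.04)² + 0.17² + (-0.30)² = 0.8281 + 0.0016 + 0.0289 + 0.0900 = 0.9486

0.949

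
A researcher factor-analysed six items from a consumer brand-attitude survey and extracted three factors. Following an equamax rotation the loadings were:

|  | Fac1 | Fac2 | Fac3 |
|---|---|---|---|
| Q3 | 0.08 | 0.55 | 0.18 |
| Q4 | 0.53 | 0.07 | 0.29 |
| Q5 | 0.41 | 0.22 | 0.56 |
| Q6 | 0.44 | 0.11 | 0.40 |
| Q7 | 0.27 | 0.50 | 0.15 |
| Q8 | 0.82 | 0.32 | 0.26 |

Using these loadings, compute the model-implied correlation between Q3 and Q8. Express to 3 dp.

r̂ = Σ λ_i·λ_j across factors = (0.08)(0.82) + (0.55)(0.32) + (0.18)(0.26)
  = +0.0656 +0.1760 +0.0468 = 0.2884

0.288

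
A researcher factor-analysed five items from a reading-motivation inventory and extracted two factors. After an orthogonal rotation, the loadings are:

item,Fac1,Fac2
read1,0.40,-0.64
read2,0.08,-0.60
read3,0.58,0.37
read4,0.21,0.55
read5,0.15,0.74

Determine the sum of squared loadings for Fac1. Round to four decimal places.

0.5694

SS loadings for Fac1 = 0.40² + 0.08² + 0.58² + 0.21² + 0.15² = 0.1600 + 0.0064 + 0.3364 + 0.0441 + 0.0225 = 0.5694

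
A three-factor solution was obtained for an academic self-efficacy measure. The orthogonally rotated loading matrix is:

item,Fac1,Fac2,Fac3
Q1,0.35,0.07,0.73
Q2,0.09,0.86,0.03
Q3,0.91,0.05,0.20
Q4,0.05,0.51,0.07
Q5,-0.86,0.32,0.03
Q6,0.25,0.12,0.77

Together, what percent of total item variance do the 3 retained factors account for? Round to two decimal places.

Communalities: 0.6603, 0.7486, 0.8706, 0.2675, 0.8429, 0.6698; Σh² = 4.0597.
Total variance with 6 standardized items is 6, so the solution explains 4.0597/6 = 0.6766 = 67.66%.

67.66%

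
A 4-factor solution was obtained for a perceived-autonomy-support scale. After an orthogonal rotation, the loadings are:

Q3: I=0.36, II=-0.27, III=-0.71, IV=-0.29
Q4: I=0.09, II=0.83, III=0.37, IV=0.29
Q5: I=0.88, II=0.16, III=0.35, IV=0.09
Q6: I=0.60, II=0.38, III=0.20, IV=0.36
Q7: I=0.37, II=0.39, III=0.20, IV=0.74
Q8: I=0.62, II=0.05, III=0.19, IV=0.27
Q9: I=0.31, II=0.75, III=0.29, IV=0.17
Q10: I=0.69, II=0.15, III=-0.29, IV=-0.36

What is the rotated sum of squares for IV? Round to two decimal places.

1.08

SS loadings for IV = (-0.29)² + 0.29² + 0.09² + 0.36² + 0.74² + 0.27² + 0.17² + (-0.36)² = 0.0841 + 0.0841 + 0.0081 + 0.1296 + 0.5476 + 0.0729 + 0.0289 + 0.1296 = 1.0849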